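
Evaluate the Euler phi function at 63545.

Factor: 63545 = 5 · 71 · 179.
φ(63545) = (5−1) · (71−1) · (179−1) = 4 · 70 · 178 = 49840.

49840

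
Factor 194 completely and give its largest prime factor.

194 = 2 · 97
97 is prime.
So 194 = 2 · 97; the largest prime factor is 97.

97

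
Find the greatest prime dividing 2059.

2059 = 29 · 71
71 is prime.
So 2059 = 29 · 71; the largest prime factor is 71.

71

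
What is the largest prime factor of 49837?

61

49837 = 19 · 2623
2623 = 43 · 61
61 is prime.
So 49837 = 19 · 43 · 61; the largest prime factor is 61.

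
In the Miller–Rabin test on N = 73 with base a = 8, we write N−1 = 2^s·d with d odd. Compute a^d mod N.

1

73 − 1 = 72 = 2^3 · 9, so d = 9.
8^1 ≡ 8 (mod 73)
8^2 ≡ 8^2 = 64 ≡ 64 (mod 73)
8^4 ≡ 64^2 = 4096 ≡ 8 (mod 73)
8^8 ≡ 8^2 = 64 ≡ 64 (mod 73)
9 = 8 + 1 in binary powers of 2.
So 8^9 ≡ 64 · 8 ≡ 1 (mod 73).
Since 8^d ≡ 1 (mod 73), base 8 does not prove 73 composite.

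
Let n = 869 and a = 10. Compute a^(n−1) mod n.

749

10^1 ≡ 10 (mod 869)
10^2 ≡ 10^2 = 100 ≡ 100 (mod 869)
10^4 ≡ 100^2 = 10000 ≡ 441 (mod 869)
10^8 ≡ 441^2 = 194481 ≡ 694 (mod 869)
10^16 ≡ 694^2 = 481636 ≡ 210 (mod 869)
10^32 ≡ 210^2 = 44100 ≡ 650 (mod 869)
10^64 ≡ 650^2 = 422500 ≡ 166 (mod 869)
10^128 ≡ 166^2 = 27556 ≡ 617 (mod 869)
10^256 ≡ 617^2 = 380689 ≡ 67 (mod 869)
10^512 ≡ 67^2 = 4489 ≡ 144 (mod 869)
868 = 512 + 256 + 64 + 32 + 4 in binary powers of 2.
So 10^868 ≡ 144 · 67 · 166 · 650 · 441 ≡ 749 (mod 869).
Since 749 ≠ 1, base 10 is a Fermat witness: 869 is composite.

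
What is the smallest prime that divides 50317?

50317 is odd.
Digit sum 16, not divisible by 3.
Ends in 7: not divisible by 5.
7: 50317 = 7·7188 + 1
11: 50317 = 11·4574 + 3
13: 50317 = 13·3870 + 7
17: 50317 = 17·2959 + 14
19: 50317 = 19·2648 + 5
23: 50317 = 23·2187 + 16
29: 50317 = 29·1735 + 2
31: 50317 = 31·1623 + 4
37: 50317 = 37·1359 + 34
41: 50317 = 41·1227 + 10
43: 50317 = 43·1170 + 7
47: 50317 = 47·1070 + 27
53: 50317 = 53·949 + 20
59: 50317 = 59·852 + 49
61: 50317 = 61·824 + 53
67: 50317 = 67·751

67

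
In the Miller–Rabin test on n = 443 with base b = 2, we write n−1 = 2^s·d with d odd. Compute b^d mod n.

443 − 1 = 442 = 2^1 · 221, so d = 221.
2^1 ≡ 2 (mod 443)
2^2 ≡ 2^2 = 4 ≡ 4 (mod 443)
2^4 ≡ 4^2 = 16 ≡ 16 (mod 443)
2^8 ≡ 16^2 = 256 ≡ 256 (mod 443)
2^16 ≡ 256^2 = 65536 ≡ 415 (mod 443)
2^32 ≡ 415^2 = 172225 ≡ 341 (mod 443)
2^64 ≡ 341^2 = 116281 ≡ 215 (mod 443)
2^128 ≡ 215^2 = 46225 ≡ 153 (mod 443)
221 = 128 + 64 + 16 + 8 + 4 + 1 in binary powers of 2.
So 2^221 ≡ 153 · 215 · 415 · 256 · 16 · 2 ≡ 442 (mod 443).
Since 2^d ≡ 442 (mod 443), base 2 does not prove 443 composite.

442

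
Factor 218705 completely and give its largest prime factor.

83

218705 = 5 · 43741
43741 = 17 · 2573
2573 = 31 · 83
83 is prime.
So 218705 = 5 · 17 · 31 · 83; the largest prime factor is 83.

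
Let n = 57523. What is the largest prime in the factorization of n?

61

57523 = 23 · 2501
2501 = 41 · 61
61 is prime.
So 57523 = 23 · 41 · 61; the largest prime factor is 61.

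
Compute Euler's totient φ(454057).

432000

Factor: 454057 = 31 · 97 · 151.
φ(454057) = (31−1) · (97−1) · (151−1) = 30 · 96 · 150 = 432000.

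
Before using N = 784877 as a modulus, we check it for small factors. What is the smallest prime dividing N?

784877 is odd.
Digit sum 41, not divisible by 3.
Ends in 7: not divisible by 5.
7: 784877 = 7·112125 + 2
11: 784877 = 11·71352 + 5
13: 784877 = 13·60375 + 2
17: 784877 = 17·46169 + 4
19: 784877 = 19·41309 + 6
23: 784877 = 23·34125 + 2
29: 784877 = 29·27064 + 21
31: 784877 = 31·25318 + 19
37: 784877 = 37·21212 + 33
41: 784877 = 41·19143 + 14
43: 784877 = 43·18252 + 41
47: 784877 = 47·16699 + 24
53: 784877 = 53·14809

53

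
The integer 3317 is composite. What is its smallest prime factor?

31

3317 is odd.
Digit sum 14, not divisible by 3.
Ends in 7: not divisible by 5.
7: 3317 = 7·473 + 6
11: 3317 = 11·301 + 6
13: 3317 = 13·255 + 2
17: 3317 = 17·195 + 2
19: 3317 = 19·174 + 11
23: 3317 = 23·144 + 5
29: 3317 = 29·114 + 11
31: 3317 = 31·107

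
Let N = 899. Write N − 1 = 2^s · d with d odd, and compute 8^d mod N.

899 − 1 = 898 = 2^1 · 449, so d = 449.
8^1 ≡ 8 (mod 899)
8^2 ≡ 8^2 = 64 ≡ 64 (mod 899)
8^4 ≡ 64^2 = 4096 ≡ 500 (mod 899)
8^8 ≡ 500^2 = 250000 ≡ 78 (mod 899)
8^16 ≡ 78^2 = 6084 ≡ 690 (mod 899)
8^32 ≡ 690^2 = 476100 ≡ 529 (mod 899)
8^64 ≡ 529^2 = 279841 ≡ 252 (mod 899)
8^128 ≡ 252^2 = 63504 ≡ 574 (mod 899)
8^256 ≡ 574^2 = 329476 ≡ 442 (mod 899)
449 = 256 + 128 + 64 + 1 in binary powers of 2.
So 8^449 ≡ 442 · 574 · 252 · 8 ≡ 66 (mod 899).
Squaring chain: 66; never reaches −1, so base 8 is a Miller–Rabin witness that 899 is composite.

66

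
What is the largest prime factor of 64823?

64823 = 11 · 5893
5893 = 71 · 83
83 is prime.
So 64823 = 11 · 71 · 83; the largest prime factor is 83.

83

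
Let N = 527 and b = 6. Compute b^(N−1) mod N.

6^1 ≡ 6 (mod 527)
6^2 ≡ 6^2 = 36 ≡ 36 (mod 527)
6^4 ≡ 36^2 = 1296 ≡ 242 (mod 527)
6^8 ≡ 242^2 = 58564 ≡ 67 (mod 527)
6^16 ≡ 67^2 = 4489 ≡ 273 (mod 527)
6^32 ≡ 273^2 = 74529 ≡ 222 (mod 527)
6^64 ≡ 222^2 = 49284 ≡ 273 (mod 527)
6^128 ≡ 273^2 = 74529 ≡ 222 (mod 527)
6^256 ≡ 222^2 = 49284 ≡ 273 (mod 527)
6^512 ≡ 273^2 = 74529 ≡ 222 (mod 527)
526 = 512 + 8 + 4 + 2 in binary powers of 2.
So 6^526 ≡ 222 · 67 · 242 · 36 ≡ 366 (mod 527).
Since 366 ≠ 1, base 6 is a Fermat witness: 527 is composite.

366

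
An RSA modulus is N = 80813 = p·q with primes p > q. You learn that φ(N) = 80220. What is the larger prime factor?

383

φ(n) = (p−1)(q−1) = n − (p+q) + 1, so p + q = 80813 − 80220 + 1 = 594.
p and q are the roots of t² − 594t + 80813 = 0.
Discriminant: 594² − 4·80813 = 352836 − 323252 = 29584; √29584 = 172.
q = (594 − 172)/2 = 211, p = (594 + 172)/2 = 383.
Check: 211 · 383 = 80813.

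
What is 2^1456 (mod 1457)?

1397

2^1 ≡ 2 (mod 1457)
2^2 ≡ 2^2 = 4 ≡ 4 (mod 1457)
2^4 ≡ 4^2 = 16 ≡ 16 (mod 1457)
2^8 ≡ 16^2 = 256 ≡ 256 (mod 1457)
2^16 ≡ 256^2 = 65536 ≡ 1428 (mod 1457)
2^32 ≡ 1428^2 = 2039184 ≡ 841 (mod 1457)
2^64 ≡ 841^2 = 707281 ≡ 636 (mod 1457)
2^128 ≡ 636^2 = 404496 ≡ 907 (mod 1457)
2^256 ≡ 907^2 = 822649 ≡ 901 (mod 1457)
2^512 ≡ 901^2 = 811801 ≡ 252 (mod 1457)
2^1024 ≡ 252^2 = 63504 ≡ 853 (mod 1457)
1456 = 1024 + 256 + 128 + 32 + 16 in binary powers of 2.
So 2^1456 ≡ 853 · 901 · 907 · 841 · 1428 ≡ 1397 (mod 1457).
Since 1397 ≠ 1, base 2 is a Fermat witness: 1457 is composite.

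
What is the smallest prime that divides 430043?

430043 is odd.
Digit sum 14, not divisible by 3.
Ends in 3: not divisible by 5.
7: 430043 = 7·61434 + 5
11: 430043 = 11·39094 + 9
13: 430043 = 13·33080 + 3
17: 430043 = 17·25296 + 11
19: 430043 = 19·22633 + 16
23: 430043 = 23·18697 + 12
29: 430043 = 29·14829 + 2
31: 430043 = 31·13872 + 11
37: 430043 = 37·11622 + 29
41: 430043 = 41·10488 + 35
43: 430043 = 43·10001

43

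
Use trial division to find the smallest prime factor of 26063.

26063 is odd.
Digit sum 17, not divisible by 3.
Ends in 3: not divisible by 5.
7: 26063 = 7·3723 + 2
11: 26063 = 11·2369 + 4
13: 26063 = 13·2004 + 11
17: 26063 = 17·1533 + 2
19: 26063 = 19·1371 + 14
23: 26063 = 23·1133 + 4
29: 26063 = 29·898 + 21
31: 26063 = 31·840 + 23
37: 26063 = 37·704 + 15
41: 26063 = 41·635 + 28
43: 26063 = 43·606 + 5
47: 26063 = 47·554 + 25
53: 26063 = 53·491 + 40
59: 26063 = 59·441 + 44
61: 26063 = 61·427 + 16
67: 26063 = 67·389

67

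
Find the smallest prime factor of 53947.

73

53947 is odd.
Digit sum 28, not divisible by 3.
Ends in 7: not divisible by 5.
7: 53947 = 7·7706 + 5
11: 53947 = 11·4904 + 3
13: 53947 = 13·4149 + 10
17: 53947 = 17·3173 + 6
19: 53947 = 19·2839 + 6
23: 53947 = 23·2345 + 12
29: 53947 = 29·1860 + 7
31: 53947 = 31·1740 + 7
37: 53947 = 37·1458 + 1
41: 53947 = 41·1315 + 32
43: 53947 = 43·1254 + 25
47: 53947 = 47·1147 + 38
53: 53947 = 53·1017 + 46
59: 53947 = 59·914 + 21
61: 53947 = 61·884 + 23
67: 53947 = 67·805 + 12
71: 53947 = 71·759 + 58
73: 53947 = 73·739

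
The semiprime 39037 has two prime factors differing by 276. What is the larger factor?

Since p = q + 276, we have 39037 = q(q + 276), so q² + 276q − 39037 = 0.
Discriminant: 276² + 4·39037 = 76176 + 156148 = 232324; √232324 = 482.
q = (−276 + 482)/2 = 103, and p = q + 276 = 379.
Check: 103 · 379 = 39037.

379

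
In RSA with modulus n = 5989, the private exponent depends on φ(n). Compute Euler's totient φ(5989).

5824

Factor: 5989 = 53 · 113.
φ(5989) = (53−1) · (113−1) = 52 · 112 = 5824.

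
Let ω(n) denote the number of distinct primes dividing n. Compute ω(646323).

5

646323 = 3 · 215441
215441 = 17 · 12673
12673 = 19 · 667
667 = 23 · 29
646323 = 3 · 17 · 19 · 23 · 29, which has 5 distinct prime factors.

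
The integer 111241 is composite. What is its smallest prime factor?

13

111241 is odd.
Digit sum 10, not divisible by 3.
Ends in 1: not divisible by 5.
7: 111241 = 7·15891 + 4
11: 111241 = 11·10112 + 9
13: 111241 = 13·8557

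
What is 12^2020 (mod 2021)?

397

12^1 ≡ 12 (mod 2021)
12^2 ≡ 12^2 = 144 ≡ 144 (mod 2021)
12^4 ≡ 144^2 = 20736 ≡ 526 (mod 2021)
12^8 ≡ 526^2 = 276676 ≡ 1820 (mod 2021)
12^16 ≡ 1820^2 = 3312400 ≡ 2002 (mod 2021)
12^32 ≡ 2002^2 = 4008004 ≡ 361 (mod 2021)
12^64 ≡ 361^2 = 130321 ≡ 977 (mod 2021)
12^128 ≡ 977^2 = 954529 ≡ 617 (mod 2021)
12^256 ≡ 617^2 = 380689 ≡ 741 (mod 2021)
12^512 ≡ 741^2 = 549081 ≡ 1390 (mod 2021)
12^1024 ≡ 1390^2 = 1932100 ≡ 24 (mod 2021)
2020 = 1024 + 512 + 256 + 128 + 64 + 32 + 4 in binary powers of 2.
So 12^2020 ≡ 24 · 1390 · 741 · 617 · 977 · 361 · 526 ≡ 397 (mod 2021).
Since 397 ≠ 1, base 12 is a Fermat witness: 2021 is composite.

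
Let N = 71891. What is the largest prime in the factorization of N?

67

71891 = 29 · 2479
2479 = 37 · 67
67 is prime.
So 71891 = 29 · 37 · 67; the largest prime factor is 67.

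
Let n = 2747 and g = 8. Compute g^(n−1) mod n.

8^1 ≡ 8 (mod 2747)
8^2 ≡ 8^2 = 64 ≡ 64 (mod 2747)
8^4 ≡ 64^2 = 4096 ≡ 1349 (mod 2747)
8^8 ≡ 1349^2 = 1819801 ≡ 1287 (mod 2747)
8^16 ≡ 1287^2 = 1656369 ≡ 2675 (mod 2747)
8^32 ≡ 2675^2 = 7155625 ≡ 2437 (mod 2747)
8^64 ≡ 2437^2 = 5938969 ≡ 2702 (mod 2747)
8^128 ≡ 2702^2 = 7300804 ≡ 2025 (mod 2747)
8^256 ≡ 2025^2 = 4100625 ≡ 2101 (mod 2747)
8^512 ≡ 2101^2 = 4414201 ≡ 2519 (mod 2747)
8^1024 ≡ 2519^2 = 6345361 ≡ 2538 (mod 2747)
8^2048 ≡ 2538^2 = 6441444 ≡ 2476 (mod 2747)
2746 = 2048 + 512 + 128 + 32 + 16 + 8 + 2 in binary powers of 2.
So 8^2746 ≡ 2476 · 2519 · 2025 · 2437 · 2675 · 1287 · 64 ≡ 1958 (mod 2747).
Since 1958 ≠ 1, base 8 is a Fermat witness: 2747 is composite.

1958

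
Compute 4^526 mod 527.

407

4^1 ≡ 4 (mod 527)
4^2 ≡ 4^2 = 16 ≡ 16 (mod 527)
4^4 ≡ 16^2 = 256 ≡ 256 (mod 527)
4^8 ≡ 256^2 = 65536 ≡ 188 (mod 527)
4^16 ≡ 188^2 = 35344 ≡ 35 (mod 527)
4^32 ≡ 35^2 = 1225 ≡ 171 (mod 527)
4^64 ≡ 171^2 = 29241 ≡ 256 (mod 527)
4^128 ≡ 256^2 = 65536 ≡ 188 (mod 527)
4^256 ≡ 188^2 = 35344 ≡ 35 (mod 527)
4^512 ≡ 35^2 = 1225 ≡ 171 (mod 527)
526 = 512 + 8 + 4 + 2 in binary powers of 2.
So 4^526 ≡ 171 · 188 · 256 · 16 ≡ 407 (mod 527).
Since 407 ≠ 1, base 4 is a Fermat witness: 527 is composite.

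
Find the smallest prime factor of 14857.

14857 is odd.
Digit sum 25, not divisible by 3.
Ends in 7: not divisible by 5.
7: 14857 = 7·2122 + 3
11: 14857 = 11·1350 + 7
13: 14857 = 13·1142 + 11
17: 14857 = 17·873 + 16
19: 14857 = 19·781 + 18
23: 14857 = 23·645 + 22
29: 14857 = 29·512 + 9
31: 14857 = 31·479 + 8
37: 14857 = 37·401 + 20
41: 14857 = 41·362 + 15
43: 14857 = 43·345 + 22
47: 14857 = 47·316 + 5
53: 14857 = 53·280 + 17
59: 14857 = 59·251 + 48
61: 14857 = 61·243 + 34
67: 14857 = 67·221 + 50
71: 14857 = 71·209 + 18
73: 14857 = 73·203 + 38
79: 14857 = 79·188 + 5
83: 14857 = 83·179

83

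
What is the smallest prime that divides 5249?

29

5249 is odd.
Digit sum 20, not divisible by 3.
Ends in 9: not divisible by 5.
7: 5249 = 7·749 + 6
11: 5249 = 11·477 + 2
13: 5249 = 13·403 + 10
17: 5249 = 17·308 + 13
19: 5249 = 19·276 + 5
23: 5249 = 23·228 + 5
29: 5249 = 29·181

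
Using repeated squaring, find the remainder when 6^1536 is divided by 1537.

6^1 ≡ 6 (mod 1537)
6^2 ≡ 6^2 = 36 ≡ 36 (mod 1537)
6^4 ≡ 36^2 = 1296 ≡ 1296 (mod 1537)
6^8 ≡ 1296^2 = 1679616 ≡ 1212 (mod 1537)
6^16 ≡ 1212^2 = 1468944 ≡ 1109 (mod 1537)
6^32 ≡ 1109^2 = 1229881 ≡ 281 (mod 1537)
6^64 ≡ 281^2 = 78961 ≡ 574 (mod 1537)
6^128 ≡ 574^2 = 329476 ≡ 558 (mod 1537)
6^256 ≡ 558^2 = 311364 ≡ 890 (mod 1537)
6^512 ≡ 890^2 = 792100 ≡ 545 (mod 1537)
6^1024 ≡ 545^2 = 297025 ≡ 384 (mod 1537)
1536 = 1024 + 512 in binary powers of 2.
So 6^1536 ≡ 384 · 545 ≡ 248 (mod 1537).
Since 248 ≠ 1, base 6 is a Fermat witness: 1537 is composite.

248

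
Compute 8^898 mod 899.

760

8^1 ≡ 8 (mod 899)
8^2 ≡ 8^2 = 64 ≡ 64 (mod 899)
8^4 ≡ 64^2 = 4096 ≡ 500 (mod 899)
8^8 ≡ 500^2 = 250000 ≡ 78 (mod 899)
8^16 ≡ 78^2 = 6084 ≡ 690 (mod 899)
8^32 ≡ 690^2 = 476100 ≡ 529 (mod 899)
8^64 ≡ 529^2 = 279841 ≡ 252 (mod 899)
8^128 ≡ 252^2 = 63504 ≡ 574 (mod 899)
8^256 ≡ 574^2 = 329476 ≡ 442 (mod 899)
8^512 ≡ 442^2 = 195364 ≡ 281 (mod 899)
898 = 512 + 256 + 128 + 2 in binary powers of 2.
So 8^898 ≡ 281 · 442 · 574 · 64 ≡ 760 (mod 899).
Since 760 ≠ 1, base 8 is a Fermat witness: 899 is composite.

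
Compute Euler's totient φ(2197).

2028

Factor: 2197 = 13^3.
φ(2197) = 13^2·(13−1) = 2028.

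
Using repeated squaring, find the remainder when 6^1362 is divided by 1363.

6^1 ≡ 6 (mod 1363)
6^2 ≡ 6^2 = 36 ≡ 36 (mod 1363)
6^4 ≡ 36^2 = 1296 ≡ 1296 (mod 1363)
6^8 ≡ 1296^2 = 1679616 ≡ 400 (mod 1363)
6^16 ≡ 400^2 = 160000 ≡ 529 (mod 1363)
6^32 ≡ 529^2 = 279841 ≡ 426 (mod 1363)
6^64 ≡ 426^2 = 181476 ≡ 197 (mod 1363)
6^128 ≡ 197^2 = 38809 ≡ 645 (mod 1363)
6^256 ≡ 645^2 = 416025 ≡ 310 (mod 1363)
6^512 ≡ 310^2 = 96100 ≡ 690 (mod 1363)
6^1024 ≡ 690^2 = 476100 ≡ 413 (mod 1363)
1362 = 1024 + 256 + 64 + 16 + 2 in binary powers of 2.
So 6^1362 ≡ 413 · 310 · 197 · 529 · 36 ≡ 397 (mod 1363).
Since 397 ≠ 1, base 6 is a Fermat witness: 1363 is composite.

397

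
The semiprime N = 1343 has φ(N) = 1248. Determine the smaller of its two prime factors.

φ(n) = (p−1)(q−1) = n − (p+q) + 1, so p + q = 1343 − 1248 + 1 = 96.
p and q are the roots of t² − 96t + 1343 = 0.
Discriminant: 96² − 4·1343 = 9216 − 5372 = 3844; √3844 = 62.
q = (96 − 62)/2 = 17, p = (96 + 62)/2 = 79.
Check: 17 · 79 = 1343.

17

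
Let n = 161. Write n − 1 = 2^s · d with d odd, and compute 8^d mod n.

85

161 − 1 = 160 = 2^5 · 5, so d = 5.
8^1 ≡ 8 (mod 161)
8^2 ≡ 8^2 = 64 ≡ 64 (mod 161)
8^4 ≡ 64^2 = 4096 ≡ 71 (mod 161)
5 = 4 + 1 in binary powers of 2.
So 8^5 ≡ 71 · 8 ≡ 85 (mod 161).
Squaring chain: 85 → 141 → 78 → 127 → 29; never reaches −1, so base 8 is a Miller–Rabin witness that 161 is composite.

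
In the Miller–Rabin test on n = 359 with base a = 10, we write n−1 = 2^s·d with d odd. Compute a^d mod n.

1

359 − 1 = 358 = 2^1 · 179, so d = 179.
10^1 ≡ 10 (mod 359)
10^2 ≡ 10^2 = 100 ≡ 100 (mod 359)
10^4 ≡ 100^2 = 10000 ≡ 307 (mod 359)
10^8 ≡ 307^2 = 94249 ≡ 191 (mod 359)
10^16 ≡ 191^2 = 36481 ≡ 222 (mod 359)
10^32 ≡ 222^2 = 49284 ≡ 101 (mod 359)
10^64 ≡ 101^2 = 10201 ≡ 149 (mod 359)
10^128 ≡ 149^2 = 22201 ≡ 302 (mod 359)
179 = 128 + 32 + 16 + 2 + 1 in binary powers of 2.
So 10^179 ≡ 302 · 101 · 222 · 100 · 10 ≡ 1 (mod 359).
Since 10^d ≡ 1 (mod 359), base 10 does not prove 359 composite.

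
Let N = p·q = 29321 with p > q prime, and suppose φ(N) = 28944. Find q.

109

φ(n) = (p−1)(q−1) = n − (p+q) + 1, so p + q = 29321 − 28944 + 1 = 378.
p and q are the roots of t² − 378t + 29321 = 0.
Discriminant: 378² − 4·29321 = 142884 − 117284 = 25600; √25600 = 160.
q = (378 − 160)/2 = 109, p = (378 + 160)/2 = 269.
Check: 109 · 269 = 29321.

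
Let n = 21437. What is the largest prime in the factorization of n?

21437 = 13 · 1649
1649 = 17 · 97
97 is prime.
So 21437 = 13 · 17 · 97; the largest prime factor is 97.

97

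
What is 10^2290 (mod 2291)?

1048

10^1 ≡ 10 (mod 2291)
10^2 ≡ 10^2 = 100 ≡ 100 (mod 2291)
10^4 ≡ 100^2 = 10000 ≡ 836 (mod 2291)
10^8 ≡ 836^2 = 698896 ≡ 141 (mod 2291)
10^16 ≡ 141^2 = 19881 ≡ 1553 (mod 2291)
10^32 ≡ 1553^2 = 2411809 ≡ 1677 (mod 2291)
10^64 ≡ 1677^2 = 2812329 ≡ 1272 (mod 2291)
10^128 ≡ 1272^2 = 1617984 ≡ 538 (mod 2291)
10^256 ≡ 538^2 = 289444 ≡ 778 (mod 2291)
10^512 ≡ 778^2 = 605284 ≡ 460 (mod 2291)
10^1024 ≡ 460^2 = 211600 ≡ 828 (mod 2291)
10^2048 ≡ 828^2 = 685584 ≡ 575 (mod 2291)
2290 = 2048 + 128 + 64 + 32 + 16 + 2 in binary powers of 2.
So 10^2290 ≡ 575 · 538 · 1272 · 1677 · 1553 · 100 ≡ 1048 (mod 2291).
Since 1048 ≠ 1, base 10 is a Fermat witness: 2291 is composite.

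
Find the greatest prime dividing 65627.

65627 = 29 · 2263
2263 = 31 · 73
73 is prime.
So 65627 = 29 · 31 · 73; the largest prime factor is 73.

73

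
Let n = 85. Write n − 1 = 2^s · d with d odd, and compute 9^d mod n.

85 − 1 = 84 = 2^2 · 21, so d = 21.
9^1 ≡ 9 (mod 85)
9^2 ≡ 9^2 = 81 ≡ 81 (mod 85)
9^4 ≡ 81^2 = 6561 ≡ 16 (mod 85)
9^8 ≡ 16^2 = 256 ≡ 1 (mod 85)
9^16 ≡ 1^2 = 1 ≡ 1 (mod 85)
21 = 16 + 4 + 1 in binary powers of 2.
So 9^21 ≡ 1 · 16 · 9 ≡ 59 (mod 85).
Squaring chain: 59 → 81; never reaches −1, so base 9 is a Miller–Rabin witness that 85 is composite.

59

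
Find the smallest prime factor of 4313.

19

4313 is odd.
Digit sum 11, not divisible by 3.
Ends in 3: not divisible by 5.
7: 4313 = 7·616 + 1
11: 4313 = 11·392 + 1
13: 4313 = 13·331 + 10
17: 4313 = 17·253 + 12
19: 4313 = 19·227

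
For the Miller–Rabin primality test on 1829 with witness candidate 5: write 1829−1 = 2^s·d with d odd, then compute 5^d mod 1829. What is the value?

1462

1829 − 1 = 1828 = 2^2 · 457, so d = 457.
5^1 ≡ 5 (mod 1829)
5^2 ≡ 5^2 = 25 ≡ 25 (mod 1829)
5^4 ≡ 25^2 = 625 ≡ 625 (mod 1829)
5^8 ≡ 625^2 = 390625 ≡ 1048 (mod 1829)
5^16 ≡ 1048^2 = 1098304 ≡ 904 (mod 1829)
5^32 ≡ 904^2 = 817216 ≡ 1482 (mod 1829)
5^64 ≡ 1482^2 = 2196324 ≡ 1524 (mod 1829)
5^128 ≡ 1524^2 = 2322576 ≡ 1575 (mod 1829)
5^256 ≡ 1575^2 = 2480625 ≡ 501 (mod 1829)
457 = 256 + 128 + 64 + 8 + 1 in binary powers of 2.
So 5^457 ≡ 501 · 1575 · 1524 · 1048 · 5 ≡ 1462 (mod 1829).
Squaring chain: 1462 → 1172; never reaches −1, so base 5 is a Miller–Rabin witness that 1829 is composite.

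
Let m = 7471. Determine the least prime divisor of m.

31

7471 is odd.
Digit sum 19, not divisible by 3.
Ends in 1: not divisible by 5.
7: 7471 = 7·1067 + 2
11: 7471 = 11·679 + 2
13: 7471 = 13·574 + 9
17: 7471 = 17·439 + 8
19: 7471 = 19·393 + 4
23: 7471 = 23·324 + 19
29: 7471 = 29·257 + 18
31: 7471 = 31·241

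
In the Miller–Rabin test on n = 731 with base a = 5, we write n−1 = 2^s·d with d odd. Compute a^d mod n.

632

731 − 1 = 730 = 2^1 · 365, so d = 365.
5^1 ≡ 5 (mod 731)
5^2 ≡ 5^2 = 25 ≡ 25 (mod 731)
5^4 ≡ 25^2 = 625 ≡ 625 (mod 731)
5^8 ≡ 625^2 = 390625 ≡ 271 (mod 731)
5^16 ≡ 271^2 = 73441 ≡ 341 (mod 731)
5^32 ≡ 341^2 = 116281 ≡ 52 (mod 731)
5^64 ≡ 52^2 = 2704 ≡ 511 (mod 731)
5^128 ≡ 511^2 = 261121 ≡ 154 (mod 731)
5^256 ≡ 154^2 = 23716 ≡ 324 (mod 731)
365 = 256 + 64 + 32 + 8 + 4 + 1 in binary powers of 2.
So 5^365 ≡ 324 · 511 · 52 · 271 · 625 · 5 ≡ 632 (mod 731).
Squaring chain: 632; never reaches −1, so base 5 is a Miller–Rabin witness that 731 is composite.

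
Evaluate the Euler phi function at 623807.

601344

Factor: 623807 = 59 · 97 · 109.
φ(623807) = (59−1) · (97−1) · (109−1) = 58 · 96 · 108 = 601344.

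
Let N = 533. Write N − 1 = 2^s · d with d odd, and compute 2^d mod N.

197

533 − 1 = 532 = 2^2 · 133, so d = 133.
2^1 ≡ 2 (mod 533)
2^2 ≡ 2^2 = 4 ≡ 4 (mod 533)
2^4 ≡ 4^2 = 16 ≡ 16 (mod 533)
2^8 ≡ 16^2 = 256 ≡ 256 (mod 533)
2^16 ≡ 256^2 = 65536 ≡ 510 (mod 533)
2^32 ≡ 510^2 = 260100 ≡ 529 (mod 533)
2^64 ≡ 529^2 = 279841 ≡ 16 (mod 533)
2^128 ≡ 16^2 = 256 ≡ 256 (mod 533)
133 = 128 + 4 + 1 in binary powers of 2.
So 2^133 ≡ 256 · 16 · 2 ≡ 197 (mod 533).
Squaring chain: 197 → 433; never reaches −1, so base 2 is a Miller–Rabin witness that 533 is composite.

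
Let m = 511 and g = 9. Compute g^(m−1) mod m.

9^1 ≡ 9 (mod 511)
9^2 ≡ 9^2 = 81 ≡ 81 (mod 511)
9^4 ≡ 81^2 = 6561 ≡ 429 (mod 511)
9^8 ≡ 429^2 = 184041 ≡ 81 (mod 511)
9^16 ≡ 81^2 = 6561 ≡ 429 (mod 511)
9^32 ≡ 429^2 = 184041 ≡ 81 (mod 511)
9^64 ≡ 81^2 = 6561 ≡ 429 (mod 511)
9^128 ≡ 429^2 = 184041 ≡ 81 (mod 511)
9^256 ≡ 81^2 = 6561 ≡ 429 (mod 511)
510 = 256 + 128 + 64 + 32 + 16 + 8 + 4 + 2 in binary powers of 2.
So 9^510 ≡ 429 · 81 · 429 · 81 · 429 · 81 · 429 · 81 ≡ 1 (mod 511).
Since the result is 1, base 9 gives no evidence that 511 is composite.

1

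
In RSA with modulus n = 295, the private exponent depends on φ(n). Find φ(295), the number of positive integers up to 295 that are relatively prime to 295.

Factor: 295 = 5 · 59.
φ(295) = (5−1) · (59−1) = 4 · 58 = 232.

232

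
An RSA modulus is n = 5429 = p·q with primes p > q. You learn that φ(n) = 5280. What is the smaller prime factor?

61

φ(n) = (p−1)(q−1) = n − (p+q) + 1, so p + q = 5429 − 5280 + 1 = 150.
p and q are the roots of t² − 150t + 5429 = 0.
Discriminant: 150² − 4·5429 = 22500 − 21716 = 784; √784 = 28.
q = (150 − 28)/2 = 61, p = (150 + 28)/2 = 89.
Check: 61 · 89 = 5429.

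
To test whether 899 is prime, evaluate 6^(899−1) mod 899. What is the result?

6^1 ≡ 6 (mod 899)
6^2 ≡ 6^2 = 36 ≡ 36 (mod 899)
6^4 ≡ 36^2 = 1296 ≡ 397 (mod 899)
6^8 ≡ 397^2 = 157609 ≡ 284 (mod 899)
6^16 ≡ 284^2 = 80656 ≡ 645 (mod 899)
6^32 ≡ 645^2 = 416025 ≡ 687 (mod 899)
6^64 ≡ 687^2 = 471969 ≡ 893 (mod 899)
6^128 ≡ 893^2 = 797449 ≡ 36 (mod 899)
6^256 ≡ 36^2 = 1296 ≡ 397 (mod 899)
6^512 ≡ 397^2 = 157609 ≡ 284 (mod 899)
898 = 512 + 256 + 128 + 2 in binary powers of 2.
So 6^898 ≡ 284 · 397 · 36 · 36 ≡ 645 (mod 899).
Since 645 ≠ 1, base 6 is a Fermat witness: 899 is composite.

645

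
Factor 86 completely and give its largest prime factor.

43

86 = 2 · 43
43 is prime.
So 86 = 2 · 43; the largest prime factor is 43.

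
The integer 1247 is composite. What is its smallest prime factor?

1247 is odd.
Digit sum 14, not divisible by 3.
Ends in 7: not divisible by 5.
7: 1247 = 7·178 + 1
11: 1247 = 11·113 + 4
13: 1247 = 13·95 + 12
17: 1247 = 17·73 + 6
19: 1247 = 19·65 + 12
23: 1247 = 23·54 + 5
29: 1247 = 29·43

29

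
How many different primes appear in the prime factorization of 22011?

4

22011 = 3 · 7337
7337 = 11 · 667
667 = 23 · 29
22011 = 3 · 11 · 23 · 29, which has 4 distinct prime factors.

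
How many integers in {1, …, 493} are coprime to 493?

448

Factor: 493 = 17 · 29.
φ(493) = (17−1) · (29−1) = 16 · 28 = 448.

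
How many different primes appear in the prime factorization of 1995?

4

1995 = 3 · 665
665 = 5 · 133
133 = 7 · 19
1995 = 3 · 5 · 7 · 19, which has 4 distinct prime factors.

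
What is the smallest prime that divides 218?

2

218 is even: 2 divides it.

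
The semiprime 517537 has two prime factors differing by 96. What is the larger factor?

Since p = q + 96, we have 517537 = q(q + 96), so q² + 96q − 517537 = 0.
Discriminant: 96² + 4·517537 = 9216 + 2070148 = 2079364; √2079364 = 1442.
q = (−96 + 1442)/2 = 673, and p = q + 96 = 769.
Check: 673 · 769 = 517537.

769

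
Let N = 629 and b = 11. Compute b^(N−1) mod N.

11^1 ≡ 11 (mod 629)
11^2 ≡ 11^2 = 121 ≡ 121 (mod 629)
11^4 ≡ 121^2 = 14641 ≡ 174 (mod 629)
11^8 ≡ 174^2 = 30276 ≡ 84 (mod 629)
11^16 ≡ 84^2 = 7056 ≡ 137 (mod 629)
11^32 ≡ 137^2 = 18769 ≡ 528 (mod 629)
11^64 ≡ 528^2 = 278784 ≡ 137 (mod 629)
11^128 ≡ 137^2 = 18769 ≡ 528 (mod 629)
11^256 ≡ 528^2 = 278784 ≡ 137 (mod 629)
11^512 ≡ 137^2 = 18769 ≡ 528 (mod 629)
628 = 512 + 64 + 32 + 16 + 4 in binary powers of 2.
So 11^628 ≡ 528 · 137 · 528 · 137 · 174 ≡ 174 (mod 629).
Since 174 ≠ 1, base 11 is a Fermat witness: 629 is composite.

174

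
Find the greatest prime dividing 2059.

71

2059 = 29 · 71
71 is prime.
So 2059 = 29 · 71; the largest prime factor is 71.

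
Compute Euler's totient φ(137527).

Factor: 137527 = 13 · 71 · 149.
φ(137527) = (13−1) · (71−1) · (149−1) = 12 · 70 · 148 = 124320.

124320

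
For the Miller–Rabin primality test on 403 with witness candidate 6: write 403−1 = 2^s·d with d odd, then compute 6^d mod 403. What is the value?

278

403 − 1 = 402 = 2^1 · 201, so d = 201.
6^1 ≡ 6 (mod 403)
6^2 ≡ 6^2 = 36 ≡ 36 (mod 403)
6^4 ≡ 36^2 = 1296 ≡ 87 (mod 403)
6^8 ≡ 87^2 = 7569 ≡ 315 (mod 403)
6^16 ≡ 315^2 = 99225 ≡ 87 (mod 403)
6^32 ≡ 87^2 = 7569 ≡ 315 (mod 403)
6^64 ≡ 315^2 = 99225 ≡ 87 (mod 403)
6^128 ≡ 87^2 = 7569 ≡ 315 (mod 403)
201 = 128 + 64 + 8 + 1 in binary powers of 2.
So 6^201 ≡ 315 · 87 · 315 · 6 ≡ 278 (mod 403).
Squaring chain: 278; never reaches −1, so base 6 is a Miller–Rabin witness that 403 is composite.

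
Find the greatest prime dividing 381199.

381199 = 7 · 54457
54457 = 13 · 4189
4189 = 59 · 71
71 is prime.
So 381199 = 7 · 13 · 59 · 71; the largest prime factor is 71.

71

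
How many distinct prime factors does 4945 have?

3

4945 = 5 · 989
989 = 23 · 43
4945 = 5 · 23 · 43, which has 3 distinct prime factors.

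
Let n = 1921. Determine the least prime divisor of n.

17

1921 is odd.
Digit sum 13, not divisible by 3.
Ends in 1: not divisible by 5.
7: 1921 = 7·274 + 3
11: 1921 = 11·174 + 7
13: 1921 = 13·147 + 10
17: 1921 = 17·113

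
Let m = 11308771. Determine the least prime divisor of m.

79

11308771 is odd.
Digit sum 28, not divisible by 3.
Ends in 1: not divisible by 5.
7: 11308771 = 7·1615538 + 5
11: 11308771 = 11·1028070 + 1
13: 11308771 = 13·869905 + 6
17: 11308771 = 17·665221 + 14
19: 11308771 = 19·595198 + 9
23: 11308771 = 23·491685 + 16
29: 11308771 = 29·389957 + 18
31: 11308771 = 31·364799 + 2
37: 11308771 = 37·305642 + 17
41: 11308771 = 41·275823 + 28
43: 11308771 = 43·262994 + 29
47: 11308771 = 47·240612 + 7
53: 11308771 = 53·213373 + 2
59: 11308771 = 59·191674 + 5
61: 11308771 = 61·185389 + 42
67: 11308771 = 67·168787 + 42
71: 11308771 = 71·159278 + 33
73: 11308771 = 73·154914 + 49
79: 11308771 = 79·143149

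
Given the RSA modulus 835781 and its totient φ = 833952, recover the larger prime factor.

φ(n) = (p−1)(q−1) = n − (p+q) + 1, so p + q = 835781 − 833952 + 1 = 1830.
p and q are the roots of t² − 1830t + 835781 = 0.
Discriminant: 1830² − 4·835781 = 3348900 − 3343124 = 5776; √5776 = 76.
q = (1830 − 76)/2 = 877, p = (1830 + 76)/2 = 953.
Check: 877 · 953 = 835781.

953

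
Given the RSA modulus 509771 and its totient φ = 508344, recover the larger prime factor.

φ(n) = (p−1)(q−1) = n − (p+q) + 1, so p + q = 509771 − 508344 + 1 = 1428.
p and q are the roots of t² − 1428t + 509771 = 0.
Discriminant: 1428² − 4·509771 = 2039184 − 2039084 = 100; √100 = 10.
q = (1428 − 10)/2 = 709, p = (1428 + 10)/2 = 719.
Check: 709 · 719 = 509771.

719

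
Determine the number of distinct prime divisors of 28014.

28014 = 2 · 14007
14007 = 3 · 4669
4669 = 7 · 667
667 = 23 · 29
28014 = 2 · 3 · 7 · 23 · 29, which has 5 distinct prime factors.

5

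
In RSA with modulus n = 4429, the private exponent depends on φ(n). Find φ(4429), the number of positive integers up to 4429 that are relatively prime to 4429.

4284

Factor: 4429 = 43 · 103.
φ(4429) = (43−1) · (103−1) = 42 · 102 = 4284.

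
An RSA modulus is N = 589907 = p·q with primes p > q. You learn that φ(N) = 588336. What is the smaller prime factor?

φ(n) = (p−1)(q−1) = n − (p+q) + 1, so p + q = 589907 − 588336 + 1 = 1572.
p and q are the roots of t² − 1572t + 589907 = 0.
Discriminant: 1572² − 4·589907 = 2471184 − 2359628 = 111556; √111556 = 334.
q = (1572 − 334)/2 = 619, p = (1572 + 334)/2 = 953.
Check: 619 · 953 = 589907.

619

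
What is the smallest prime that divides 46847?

46847 is odd.
Digit sum 29, not divisible by 3.
Ends in 7: not divisible by 5.
7: 46847 = 7·6692 + 3
11: 46847 = 11·4258 + 9
13: 46847 = 13·3603 + 8
17: 46847 = 17·2755 + 12
19: 46847 = 19·2465 + 12
23: 46847 = 23·2036 + 19
29: 46847 = 29·1615 + 12
31: 46847 = 31·1511 + 6
37: 46847 = 37·1266 + 5
41: 46847 = 41·1142 + 25
43: 46847 = 43·1089 + 20
47: 46847 = 47·996 + 35
53: 46847 = 53·883 + 48
59: 46847 = 59·794 + 1
61: 46847 = 61·767 + 60
67: 46847 = 67·699 + 14
71: 46847 = 71·659 + 58
73: 46847 = 73·641 + 54
79: 46847 = 79·593

79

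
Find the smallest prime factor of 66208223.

66208223 is odd.
Digit sum 29, not divisible by 3.
Ends in 3: not divisible by 5.
7: 66208223 = 7·9458317 + 4
11: 66208223 = 11·6018929 + 4
13: 66208223 = 13·5092940 + 3
17: 66208223 = 17·3894601 + 6
19: 66208223 = 19·3484643 + 6
23: 66208223 = 23·2878618 + 9
29: 66208223 = 29·2283042 + 5
31: 66208223 = 31·2135749 + 4
37: 66208223 = 37·1789411 + 16
41: 66208223 = 41·1614834 + 29
43: 66208223 = 43·1539726 + 5
47: 66208223 = 47·1408685 + 28
53: 66208223 = 53·1249211 + 40
59: 66208223 = 59·1122173 + 16
61: 66208223 = 61·1085380 + 43
67: 66208223 = 67·988182 + 29
71: 66208223 = 71·932510 + 13
73: 66208223 = 73·906961 + 70
79: 66208223 = 79·838078 + 61
83: 66208223 = 83·797689 + 36
89: 66208223 = 89·743912 + 55
97: 66208223 = 97·682559

97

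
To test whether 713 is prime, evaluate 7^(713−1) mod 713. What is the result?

679

7^1 ≡ 7 (mod 713)
7^2 ≡ 7^2 = 49 ≡ 49 (mod 713)
7^4 ≡ 49^2 = 2401 ≡ 262 (mod 713)
7^8 ≡ 262^2 = 68644 ≡ 196 (mod 713)
7^16 ≡ 196^2 = 38416 ≡ 627 (mod 713)
7^32 ≡ 627^2 = 393129 ≡ 266 (mod 713)
7^64 ≡ 266^2 = 70756 ≡ 169 (mod 713)
7^128 ≡ 169^2 = 28561 ≡ 41 (mod 713)
7^256 ≡ 41^2 = 1681 ≡ 255 (mod 713)
7^512 ≡ 255^2 = 65025 ≡ 142 (mod 713)
712 = 512 + 128 + 64 + 8 in binary powers of 2.
So 7^712 ≡ 142 · 41 · 169 · 196 ≡ 679 (mod 713).
Since 679 ≠ 1, base 7 is a Fermat witness: 713 is composite.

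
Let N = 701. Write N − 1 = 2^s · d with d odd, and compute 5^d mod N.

700

701 − 1 = 700 = 2^2 · 175, so d = 175.
5^1 ≡ 5 (mod 701)
5^2 ≡ 5^2 = 25 ≡ 25 (mod 701)
5^4 ≡ 25^2 = 625 ≡ 625 (mod 701)
5^8 ≡ 625^2 = 390625 ≡ 168 (mod 701)
5^16 ≡ 168^2 = 28224 ≡ 184 (mod 701)
5^32 ≡ 184^2 = 33856 ≡ 208 (mod 701)
5^64 ≡ 208^2 = 43264 ≡ 503 (mod 701)
5^128 ≡ 503^2 = 253009 ≡ 649 (mod 701)
175 = 128 + 32 + 8 + 4 + 2 + 1 in binary powers of 2.
So 5^175 ≡ 649 · 208 · 168 · 625 · 25 · 5 ≡ 700 (mod 701).
Since 5^d ≡ 700 (mod 701), base 5 does not prove 701 composite.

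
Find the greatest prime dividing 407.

37

407 = 11 · 37
37 is prime.
So 407 = 11 · 37; the largest prime factor is 37.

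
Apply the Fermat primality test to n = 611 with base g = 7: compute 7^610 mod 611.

7^1 ≡ 7 (mod 611)
7^2 ≡ 7^2 = 49 ≡ 49 (mod 611)
7^4 ≡ 49^2 = 2401 ≡ 568 (mod 611)
7^8 ≡ 568^2 = 322624 ≡ 16 (mod 611)
7^16 ≡ 16^2 = 256 ≡ 256 (mod 611)
7^32 ≡ 256^2 = 65536 ≡ 159 (mod 611)
7^64 ≡ 159^2 = 25281 ≡ 230 (mod 611)
7^128 ≡ 230^2 = 52900 ≡ 354 (mod 611)
7^256 ≡ 354^2 = 125316 ≡ 61 (mod 611)
7^512 ≡ 61^2 = 3721 ≡ 55 (mod 611)
610 = 512 + 64 + 32 + 2 in binary powers of 2.
So 7^610 ≡ 55 · 230 · 159 · 49 ≡ 17 (mod 611).
Since 17 ≠ 1, base 7 is a Fermat witness: 611 is composite.

17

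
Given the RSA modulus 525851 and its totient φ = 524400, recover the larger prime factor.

761

φ(n) = (p−1)(q−1) = n − (p+q) + 1, so p + q = 525851 − 524400 + 1 = 1452.
p and q are the roots of t² − 1452t + 525851 = 0.
Discriminant: 1452² − 4·525851 = 2108304 − 2103404 = 4900; √4900 = 70.
q = (1452 − 70)/2 = 691, p = (1452 + 70)/2 = 761.
Check: 691 · 761 = 525851.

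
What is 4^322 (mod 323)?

4^1 ≡ 4 (mod 323)
4^2 ≡ 4^2 = 16 ≡ 16 (mod 323)
4^4 ≡ 16^2 = 256 ≡ 256 (mod 323)
4^8 ≡ 256^2 = 65536 ≡ 290 (mod 323)
4^16 ≡ 290^2 = 84100 ≡ 120 (mod 323)
4^32 ≡ 120^2 = 14400 ≡ 188 (mod 323)
4^64 ≡ 188^2 = 35344 ≡ 137 (mod 323)
4^128 ≡ 137^2 = 18769 ≡ 35 (mod 323)
4^256 ≡ 35^2 = 1225 ≡ 256 (mod 323)
322 = 256 + 64 + 2 in binary powers of 2.
So 4^322 ≡ 256 · 137 · 16 ≡ 101 (mod 323).
Since 101 ≠ 1, base 4 is a Fermat witness: 323 is composite.

101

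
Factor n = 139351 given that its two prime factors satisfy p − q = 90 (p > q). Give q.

Since p = q + 90, we have 139351 = q(q + 90), so q² + 90q − 139351 = 0.
Discriminant: 90² + 4·139351 = 8100 + 557404 = 565504; √565504 = 752.
q = (−90 + 752)/2 = 331, and p = q + 90 = 421.
Check: 331 · 421 = 139351.

331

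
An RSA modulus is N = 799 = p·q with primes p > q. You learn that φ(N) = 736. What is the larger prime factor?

φ(n) = (p−1)(q−1) = n − (p+q) + 1, so p + q = 799 − 736 + 1 = 64.
p and q are the roots of t² − 64t + 799 = 0.
Discriminant: 64² − 4·799 = 4096 − 3196 = 900; √900 = 30.
q = (64 − 30)/2 = 17, p = (64 + 30)/2 = 47.
Check: 17 · 47 = 799.

47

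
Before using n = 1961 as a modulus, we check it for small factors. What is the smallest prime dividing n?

1961 is odd.
Digit sum 17, not divisible by 3.
Ends in 1: not divisible by 5.
7: 1961 = 7·280 + 1
11: 1961 = 11·178 + 3
13: 1961 = 13·150 + 11
17: 1961 = 17·115 + 6
19: 1961 = 19·103 + 4
23: 1961 = 23·85 + 6
29: 1961 = 29·67 + 18
31: 1961 = 31·63 + 8
37: 1961 = 37·53

37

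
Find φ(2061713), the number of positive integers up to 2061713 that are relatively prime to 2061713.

Factor: 2061713 = 101 · 137 · 149.
φ(2061713) = (101−1) · (137−1) · (149−1) = 100 · 136 · 148 = 2012800.

2012800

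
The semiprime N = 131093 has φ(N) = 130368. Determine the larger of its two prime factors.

φ(n) = (p−1)(q−1) = n − (p+q) + 1, so p + q = 131093 − 130368 + 1 = 726.
p and q are the roots of t² − 726t + 131093 = 0.
Discriminant: 726² − 4·131093 = 527076 − 524372 = 2704; √2704 = 52.
q = (726 − 52)/2 = 337, p = (726 + 52)/2 = 389.
Check: 337 · 389 = 131093.

389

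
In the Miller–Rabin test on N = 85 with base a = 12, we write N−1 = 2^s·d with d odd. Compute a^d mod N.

37

85 − 1 = 84 = 2^2 · 21, so d = 21.
12^1 ≡ 12 (mod 85)
12^2 ≡ 12^2 = 144 ≡ 59 (mod 85)
12^4 ≡ 59^2 = 3481 ≡ 81 (mod 85)
12^8 ≡ 81^2 = 6561 ≡ 16 (mod 85)
12^16 ≡ 16^2 = 256 ≡ 1 (mod 85)
21 = 16 + 4 + 1 in binary powers of 2.
So 12^21 ≡ 1 · 81 · 12 ≡ 37 (mod 85).
Squaring chain: 37 → 9; never reaches −1, so base 12 is a Miller–Rabin witness that 85 is composite.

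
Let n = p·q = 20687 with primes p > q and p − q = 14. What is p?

Since p = q + 14, we have 20687 = q(q + 14), so q² + 14q − 20687 = 0.
Discriminant: 14² + 4·20687 = 196 + 82748 = 82944; √82944 = 288.
q = (−14 + 288)/2 = 137, and p = q + 14 = 151.
Check: 137 · 151 = 20687.

151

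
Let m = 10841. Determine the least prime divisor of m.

10841 is odd.
Digit sum 14, not divisible by 3.
Ends in 1: not divisible by 5.
7: 10841 = 7·1548 + 5
11: 10841 = 11·985 + 6
13: 10841 = 13·833 + 12
17: 10841 = 17·637 + 12
19: 10841 = 19·570 + 11
23: 10841 = 23·471 + 8
29: 10841 = 29·373 + 24
31: 10841 = 31·349 + 22
37: 10841 = 37·293

37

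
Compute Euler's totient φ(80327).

Factor: 80327 = 13 · 37 · 167.
φ(80327) = (13−1) · (37−1) · (167−1) = 12 · 36 · 166 = 71712.

71712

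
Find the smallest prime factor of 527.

17

527 is odd.
Digit sum 14, not divisible by 3.
Ends in 7: not divisible by 5.
7: 527 = 7·75 + 2
11: 527 = 11·47 + 10
13: 527 = 13·40 + 7
17: 527 = 17·31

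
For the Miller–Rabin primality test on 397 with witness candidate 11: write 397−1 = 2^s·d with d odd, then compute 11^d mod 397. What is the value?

397 − 1 = 396 = 2^2 · 99, so d = 99.
11^1 ≡ 11 (mod 397)
11^2 ≡ 11^2 = 121 ≡ 121 (mod 397)
11^4 ≡ 121^2 = 14641 ≡ 349 (mod 397)
11^8 ≡ 349^2 = 121801 ≡ 319 (mod 397)
11^16 ≡ 319^2 = 101761 ≡ 129 (mod 397)
11^32 ≡ 129^2 = 16641 ≡ 364 (mod 397)
11^64 ≡ 364^2 = 132496 ≡ 295 (mod 397)
99 = 64 + 32 + 2 + 1 in binary powers of 2.
So 11^99 ≡ 295 · 364 · 121 · 11 ≡ 1 (mod 397).
Since 11^d ≡ 1 (mod 397), base 11 does not prove 397 composite.

1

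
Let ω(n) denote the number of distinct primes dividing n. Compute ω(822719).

822719 = 19^2 · 2279
2279 = 43 · 53
822719 = 19^2 · 43 · 53, which has 3 distinct prime factors.

3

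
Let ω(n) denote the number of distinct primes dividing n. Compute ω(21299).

21299 = 19^2 · 59
21299 = 19^2 · 59, which has 2 distinct prime factors.

2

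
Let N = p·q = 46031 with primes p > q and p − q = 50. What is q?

191

Since p = q + 50, we have 46031 = q(q + 50), so q² + 50q − 46031 = 0.
Discriminant: 50² + 4·46031 = 2500 + 184124 = 186624; √186624 = 432.
q = (−50 + 432)/2 = 191, and p = q + 50 = 241.
Check: 191 · 241 = 46031.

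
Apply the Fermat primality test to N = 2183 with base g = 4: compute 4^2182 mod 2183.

4^1 ≡ 4 (mod 2183)
4^2 ≡ 4^2 = 16 ≡ 16 (mod 2183)
4^4 ≡ 16^2 = 256 ≡ 256 (mod 2183)
4^8 ≡ 256^2 = 65536 ≡ 46 (mod 2183)
4^16 ≡ 46^2 = 2116 ≡ 2116 (mod 2183)
4^32 ≡ 2116^2 = 4477456 ≡ 123 (mod 2183)
4^64 ≡ 123^2 = 15129 ≡ 2031 (mod 2183)
4^128 ≡ 2031^2 = 4124961 ≡ 1274 (mod 2183)
4^256 ≡ 1274^2 = 1623076 ≡ 1107 (mod 2183)
4^512 ≡ 1107^2 = 1225449 ≡ 786 (mod 2183)
4^1024 ≡ 786^2 = 617796 ≡ 7 (mod 2183)
4^2048 ≡ 7^2 = 49 ≡ 49 (mod 2183)
2182 = 2048 + 128 + 4 + 2 in binary powers of 2.
So 4^2182 ≡ 49 · 1274 · 256 · 16 ≡ 2106 (mod 2183).
Since 2106 ≠ 1, base 4 is a Fermat witness: 2183 is composite.

2106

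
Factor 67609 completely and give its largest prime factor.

67609 = 17 · 3977
3977 = 41 · 97
97 is prime.
So 67609 = 17 · 41 · 97; the largest prime factor is 97.

97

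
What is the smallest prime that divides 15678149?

15678149 is odd.
Digit sum 41, not divisible by 3.
Ends in 9: not divisible by 5.
7: 15678149 = 7·2239735 + 4
11: 15678149 = 11·1425286 + 3
13: 15678149 = 13·1206011 + 6
17: 15678149 = 17·922244 + 1
19: 15678149 = 19·825165 + 14
23: 15678149 = 23·681658 + 15
29: 15678149 = 29·540625 + 24
31: 15678149 = 31·505746 + 23
37: 15678149 = 37·423733 + 28
41: 15678149 = 41·382393 + 36
43: 15678149 = 43·364608 + 5
47: 15678149 = 47·333577 + 30
53: 15678149 = 53·295814 + 7
59: 15678149 = 59·265731 + 20
61: 15678149 = 61·257018 + 51
67: 15678149 = 67·234002 + 15
71: 15678149 = 71·220819

71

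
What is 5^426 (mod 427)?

253

5^1 ≡ 5 (mod 427)
5^2 ≡ 5^2 = 25 ≡ 25 (mod 427)
5^4 ≡ 25^2 = 625 ≡ 198 (mod 427)
5^8 ≡ 198^2 = 39204 ≡ 347 (mod 427)
5^16 ≡ 347^2 = 120409 ≡ 422 (mod 427)
5^32 ≡ 422^2 = 178084 ≡ 25 (mod 427)
5^64 ≡ 25^2 = 625 ≡ 198 (mod 427)
5^128 ≡ 198^2 = 39204 ≡ 347 (mod 427)
5^256 ≡ 347^2 = 120409 ≡ 422 (mod 427)
426 = 256 + 128 + 32 + 8 + 2 in binary powers of 2.
So 5^426 ≡ 422 · 347 · 25 · 347 · 25 ≡ 253 (mod 427).
Since 253 ≠ 1, base 5 is a Fermat witness: 427 is composite.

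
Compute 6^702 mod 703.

628

6^1 ≡ 6 (mod 703)
6^2 ≡ 6^2 = 36 ≡ 36 (mod 703)
6^4 ≡ 36^2 = 1296 ≡ 593 (mod 703)
6^8 ≡ 593^2 = 351649 ≡ 149 (mod 703)
6^16 ≡ 149^2 = 22201 ≡ 408 (mod 703)
6^32 ≡ 408^2 = 166464 ≡ 556 (mod 703)
6^64 ≡ 556^2 = 309136 ≡ 519 (mod 703)
6^128 ≡ 519^2 = 269361 ≡ 112 (mod 703)
6^256 ≡ 112^2 = 12544 ≡ 593 (mod 703)
6^512 ≡ 593^2 = 351649 ≡ 149 (mod 703)
702 = 512 + 128 + 32 + 16 + 8 + 4 + 2 in binary powers of 2.
So 6^702 ≡ 149 · 112 · 556 · 408 · 149 · 593 · 36 ≡ 628 (mod 703).
Since 628 ≠ 1, base 6 is a Fermat witness: 703 is composite.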